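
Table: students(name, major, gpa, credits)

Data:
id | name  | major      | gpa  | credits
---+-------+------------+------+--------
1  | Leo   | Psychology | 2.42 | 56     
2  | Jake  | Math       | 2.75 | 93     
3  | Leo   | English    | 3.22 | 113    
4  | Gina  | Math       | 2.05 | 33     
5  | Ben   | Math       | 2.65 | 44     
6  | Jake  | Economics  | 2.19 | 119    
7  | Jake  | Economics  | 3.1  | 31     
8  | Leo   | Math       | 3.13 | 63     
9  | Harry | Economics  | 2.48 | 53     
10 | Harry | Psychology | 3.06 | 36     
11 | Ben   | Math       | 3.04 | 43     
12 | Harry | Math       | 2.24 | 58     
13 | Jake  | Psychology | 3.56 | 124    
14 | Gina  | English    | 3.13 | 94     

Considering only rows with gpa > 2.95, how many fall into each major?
SELECT major, COUNT(*)
FROM students
WHERE gpa > 2.95
GROUP BY major

Note: WHERE filters rows before grouping.

Result:
  Economics: 1
  English: 2
  Math: 2
  Psychology: 2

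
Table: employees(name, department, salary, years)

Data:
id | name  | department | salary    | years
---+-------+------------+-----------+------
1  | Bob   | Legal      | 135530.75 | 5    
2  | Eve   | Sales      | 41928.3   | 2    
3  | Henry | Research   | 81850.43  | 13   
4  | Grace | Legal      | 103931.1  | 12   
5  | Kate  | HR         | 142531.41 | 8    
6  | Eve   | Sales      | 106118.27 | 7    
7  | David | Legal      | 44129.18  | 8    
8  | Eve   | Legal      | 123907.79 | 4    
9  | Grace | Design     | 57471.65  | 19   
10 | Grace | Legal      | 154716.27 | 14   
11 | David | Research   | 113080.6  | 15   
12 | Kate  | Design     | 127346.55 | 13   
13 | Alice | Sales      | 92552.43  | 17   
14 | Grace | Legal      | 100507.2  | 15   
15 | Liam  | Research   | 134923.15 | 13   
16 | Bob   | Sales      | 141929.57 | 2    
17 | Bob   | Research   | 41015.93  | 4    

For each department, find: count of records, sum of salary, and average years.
SELECT department,
       COUNT(*) as cnt,
       SUM(salary) as total_salary,
       AVG(years) as avg_years
FROM employees
GROUP BY department

Result:
  Design: 2 records, 184818.20 total salary, 16.00 avg years
  HR: 1 records, 142531.41 total salary, 8.00 avg years
  Legal: 6 records, 662722.29 total salary, 9.67 avg years
  Research: 4 records, 370870.11 total salary, 11.25 avg years
  Sales: 4 records, 382528.57 total salary, 7.00 avg years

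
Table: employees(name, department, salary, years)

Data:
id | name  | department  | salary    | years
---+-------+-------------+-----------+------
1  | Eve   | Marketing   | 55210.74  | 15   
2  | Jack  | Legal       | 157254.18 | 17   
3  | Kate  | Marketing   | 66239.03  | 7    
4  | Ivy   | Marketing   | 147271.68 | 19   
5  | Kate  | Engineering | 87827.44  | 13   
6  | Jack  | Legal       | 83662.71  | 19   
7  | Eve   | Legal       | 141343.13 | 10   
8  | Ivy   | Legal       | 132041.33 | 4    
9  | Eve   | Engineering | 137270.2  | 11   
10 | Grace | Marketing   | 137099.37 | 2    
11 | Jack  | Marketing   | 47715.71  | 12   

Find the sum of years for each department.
SELECT department, SUM(years) as result
FROM employees
GROUP BY department

Result:
  Engineering: 24
  Legal: 50
  Marketing: 55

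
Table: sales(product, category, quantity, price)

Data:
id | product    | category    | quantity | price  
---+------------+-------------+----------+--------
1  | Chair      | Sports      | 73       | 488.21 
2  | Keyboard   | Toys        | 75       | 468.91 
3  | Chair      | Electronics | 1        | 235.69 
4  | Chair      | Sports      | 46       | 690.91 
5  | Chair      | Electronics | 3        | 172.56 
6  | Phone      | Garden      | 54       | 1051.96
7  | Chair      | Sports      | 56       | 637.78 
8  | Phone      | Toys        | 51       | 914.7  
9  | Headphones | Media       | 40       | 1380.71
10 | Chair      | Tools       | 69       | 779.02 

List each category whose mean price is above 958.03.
SELECT category, AVG(price)
FROM sales
GROUP BY category
HAVING AVG(price) > 958.03

Result:
  Garden: avg=1051.96
  Media: avg=1380.71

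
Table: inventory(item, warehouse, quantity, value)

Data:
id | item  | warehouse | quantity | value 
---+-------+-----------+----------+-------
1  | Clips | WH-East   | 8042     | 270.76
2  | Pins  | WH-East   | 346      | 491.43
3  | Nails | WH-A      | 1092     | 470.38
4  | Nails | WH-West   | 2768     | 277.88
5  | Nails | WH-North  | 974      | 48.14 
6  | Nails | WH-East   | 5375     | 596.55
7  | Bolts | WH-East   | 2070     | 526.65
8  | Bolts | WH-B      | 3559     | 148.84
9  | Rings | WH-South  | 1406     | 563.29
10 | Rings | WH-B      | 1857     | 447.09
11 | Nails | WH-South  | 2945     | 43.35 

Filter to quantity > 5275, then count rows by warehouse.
SELECT warehouse, COUNT(*)
FROM inventory
WHERE quantity > 5275
GROUP BY warehouse

Note: WHERE filters rows before grouping.

Result:
  WH-East: 2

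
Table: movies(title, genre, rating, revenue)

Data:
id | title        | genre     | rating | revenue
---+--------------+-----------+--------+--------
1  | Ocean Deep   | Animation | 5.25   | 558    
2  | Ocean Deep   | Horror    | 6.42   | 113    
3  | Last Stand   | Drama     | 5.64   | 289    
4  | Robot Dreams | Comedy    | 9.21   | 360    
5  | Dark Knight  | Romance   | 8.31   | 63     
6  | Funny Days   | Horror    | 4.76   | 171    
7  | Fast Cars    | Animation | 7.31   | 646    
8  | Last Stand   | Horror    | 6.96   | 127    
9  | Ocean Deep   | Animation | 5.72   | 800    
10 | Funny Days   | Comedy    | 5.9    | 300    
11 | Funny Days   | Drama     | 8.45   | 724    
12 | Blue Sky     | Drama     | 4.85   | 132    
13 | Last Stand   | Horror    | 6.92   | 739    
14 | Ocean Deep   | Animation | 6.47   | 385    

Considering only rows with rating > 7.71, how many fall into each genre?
SELECT genre, COUNT(*)
FROM movies
WHERE rating > 7.71
GROUP BY genre

Note: WHERE filters rows before grouping.

Result:
  Comedy: 1
  Drama: 1
  Romance: 1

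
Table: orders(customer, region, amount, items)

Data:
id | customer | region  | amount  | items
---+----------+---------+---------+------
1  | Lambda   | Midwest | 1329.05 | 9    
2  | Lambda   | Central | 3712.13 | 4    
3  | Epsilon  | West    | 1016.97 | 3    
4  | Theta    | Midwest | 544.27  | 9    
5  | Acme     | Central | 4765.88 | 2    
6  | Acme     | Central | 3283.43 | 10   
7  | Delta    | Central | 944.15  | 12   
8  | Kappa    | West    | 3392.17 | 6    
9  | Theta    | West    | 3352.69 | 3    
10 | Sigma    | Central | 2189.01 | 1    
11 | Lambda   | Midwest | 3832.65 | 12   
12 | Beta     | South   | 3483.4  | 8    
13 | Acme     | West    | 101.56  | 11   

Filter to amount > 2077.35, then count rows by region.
SELECT region, COUNT(*)
FROM orders
WHERE amount > 2077.35
GROUP BY region

Note: WHERE filters rows before grouping.

Result:
  Central: 4
  Midwest: 1
  South: 1
  West: 2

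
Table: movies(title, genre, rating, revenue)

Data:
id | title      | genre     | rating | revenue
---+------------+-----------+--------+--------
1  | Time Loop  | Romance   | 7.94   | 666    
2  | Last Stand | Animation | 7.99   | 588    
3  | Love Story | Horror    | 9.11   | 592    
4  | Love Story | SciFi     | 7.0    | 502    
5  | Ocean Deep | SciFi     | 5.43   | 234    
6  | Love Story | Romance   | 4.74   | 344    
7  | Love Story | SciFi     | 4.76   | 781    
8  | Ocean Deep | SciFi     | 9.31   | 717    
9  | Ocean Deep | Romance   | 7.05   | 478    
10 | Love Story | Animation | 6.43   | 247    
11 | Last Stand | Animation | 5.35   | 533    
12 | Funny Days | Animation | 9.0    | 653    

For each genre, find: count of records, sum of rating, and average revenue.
SELECT genre,
       COUNT(*) as cnt,
       SUM(rating) as total_rating,
       AVG(revenue) as avg_revenue
FROM movies
GROUP BY genre

Result:
  Animation: 4 records, 28.77 total rating, 505.25 avg revenue
  Horror: 1 records, 9.11 total rating, 592.00 avg revenue
  Romance: 3 records, 19.73 total rating, 496.00 avg revenue
  SciFi: 4 records, 26.50 total rating, 558.50 avg revenue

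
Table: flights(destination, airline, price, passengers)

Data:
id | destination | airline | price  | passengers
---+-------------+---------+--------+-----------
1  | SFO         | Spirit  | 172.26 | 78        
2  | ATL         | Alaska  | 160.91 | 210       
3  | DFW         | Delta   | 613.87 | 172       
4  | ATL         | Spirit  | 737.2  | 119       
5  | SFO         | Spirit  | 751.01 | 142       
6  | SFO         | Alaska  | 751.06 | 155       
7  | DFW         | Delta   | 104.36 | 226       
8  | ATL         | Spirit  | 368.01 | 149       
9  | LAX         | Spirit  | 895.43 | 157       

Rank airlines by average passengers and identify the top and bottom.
SELECT airline, AVG(passengers)
FROM flights
GROUP BY airline
ORDER BY AVG(passengers)

All groups:
  Spirit: 129.00
  Alaska: 182.50
  Delta: 199.00

Highest: Delta (199.00)
Lowest: Spirit (129.00)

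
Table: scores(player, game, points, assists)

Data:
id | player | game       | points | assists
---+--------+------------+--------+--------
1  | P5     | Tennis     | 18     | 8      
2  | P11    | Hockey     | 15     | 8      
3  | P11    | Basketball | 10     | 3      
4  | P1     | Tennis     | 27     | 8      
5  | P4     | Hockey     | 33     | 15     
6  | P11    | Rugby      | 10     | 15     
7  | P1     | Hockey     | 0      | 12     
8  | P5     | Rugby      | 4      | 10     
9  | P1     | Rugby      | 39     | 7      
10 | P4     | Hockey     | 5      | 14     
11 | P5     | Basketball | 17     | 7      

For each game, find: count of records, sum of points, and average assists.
SELECT game,
       COUNT(*) as cnt,
       SUM(points) as total_points,
       AVG(assists) as avg_assists
FROM scores
GROUP BY game

Result:
  Basketball: 2 records, 27 total points, 5.00 avg assists
  Hockey: 4 records, 53 total points, 12.25 avg assists
  Rugby: 3 records, 53 total points, 10.67 avg assists
  Tennis: 2 records, 45 total points, 8.00 avg assists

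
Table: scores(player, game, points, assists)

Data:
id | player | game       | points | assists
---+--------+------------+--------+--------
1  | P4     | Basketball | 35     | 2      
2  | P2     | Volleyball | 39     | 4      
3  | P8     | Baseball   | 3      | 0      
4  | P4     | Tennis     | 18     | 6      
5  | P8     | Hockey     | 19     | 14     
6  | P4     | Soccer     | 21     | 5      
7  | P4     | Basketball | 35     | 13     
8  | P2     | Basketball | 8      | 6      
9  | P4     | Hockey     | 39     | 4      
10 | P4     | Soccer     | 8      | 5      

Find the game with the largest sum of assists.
SELECT game, SUM(assists) as val
FROM scores
GROUP BY game
ORDER BY val DESC
LIMIT 1

Result: Basketball with sum(assists) = 21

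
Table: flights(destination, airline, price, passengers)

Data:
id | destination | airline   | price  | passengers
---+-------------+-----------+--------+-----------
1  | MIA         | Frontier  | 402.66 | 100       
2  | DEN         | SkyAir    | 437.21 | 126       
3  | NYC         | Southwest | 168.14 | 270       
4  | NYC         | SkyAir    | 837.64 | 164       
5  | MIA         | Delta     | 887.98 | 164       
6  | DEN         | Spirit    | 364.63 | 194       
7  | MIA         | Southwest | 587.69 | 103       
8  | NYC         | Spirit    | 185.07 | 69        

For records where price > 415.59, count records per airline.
SELECT airline, COUNT(*)
FROM flights
WHERE price > 415.59
GROUP BY airline

Note: WHERE filters rows before grouping.

Result:
  Delta: 1
  SkyAir: 2
  Southwest: 1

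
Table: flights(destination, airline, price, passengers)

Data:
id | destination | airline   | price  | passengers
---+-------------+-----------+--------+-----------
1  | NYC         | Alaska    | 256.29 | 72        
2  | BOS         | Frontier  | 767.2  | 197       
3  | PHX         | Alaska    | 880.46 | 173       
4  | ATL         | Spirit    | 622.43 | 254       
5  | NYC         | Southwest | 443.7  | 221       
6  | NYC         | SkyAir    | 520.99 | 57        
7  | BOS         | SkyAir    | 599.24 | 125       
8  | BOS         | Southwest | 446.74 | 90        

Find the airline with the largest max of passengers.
SELECT airline, MAX(passengers) as val
FROM flights
GROUP BY airline
ORDER BY val DESC
LIMIT 1

Result: Spirit with max(passengers) = 254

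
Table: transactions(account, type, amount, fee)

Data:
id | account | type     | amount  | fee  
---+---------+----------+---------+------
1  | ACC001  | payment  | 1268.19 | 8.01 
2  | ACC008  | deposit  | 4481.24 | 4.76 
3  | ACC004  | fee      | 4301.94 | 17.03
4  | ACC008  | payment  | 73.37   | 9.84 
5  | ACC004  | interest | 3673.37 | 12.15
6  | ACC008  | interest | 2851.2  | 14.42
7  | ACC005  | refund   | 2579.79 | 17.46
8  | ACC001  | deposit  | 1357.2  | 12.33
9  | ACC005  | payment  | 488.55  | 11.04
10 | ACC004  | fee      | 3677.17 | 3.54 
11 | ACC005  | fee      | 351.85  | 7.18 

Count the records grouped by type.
SELECT type, COUNT(*) as count
FROM transactions
GROUP BY type

Result:
  deposit: 2
  fee: 3
  interest: 2
  payment: 3
  refund: 1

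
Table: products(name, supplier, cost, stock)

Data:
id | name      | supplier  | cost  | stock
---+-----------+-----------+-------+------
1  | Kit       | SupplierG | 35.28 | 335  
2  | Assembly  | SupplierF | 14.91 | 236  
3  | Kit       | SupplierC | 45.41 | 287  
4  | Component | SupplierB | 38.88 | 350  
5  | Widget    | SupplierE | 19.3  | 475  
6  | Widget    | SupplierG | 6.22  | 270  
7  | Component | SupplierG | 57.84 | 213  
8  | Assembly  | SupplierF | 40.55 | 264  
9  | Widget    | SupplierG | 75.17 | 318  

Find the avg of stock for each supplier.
SELECT supplier, AVG(stock) as result
FROM products
GROUP BY supplier

Result:
  SupplierB: 350.00
  SupplierC: 287.00
  SupplierE: 475.00
  SupplierF: 250.00
  SupplierG: 284.00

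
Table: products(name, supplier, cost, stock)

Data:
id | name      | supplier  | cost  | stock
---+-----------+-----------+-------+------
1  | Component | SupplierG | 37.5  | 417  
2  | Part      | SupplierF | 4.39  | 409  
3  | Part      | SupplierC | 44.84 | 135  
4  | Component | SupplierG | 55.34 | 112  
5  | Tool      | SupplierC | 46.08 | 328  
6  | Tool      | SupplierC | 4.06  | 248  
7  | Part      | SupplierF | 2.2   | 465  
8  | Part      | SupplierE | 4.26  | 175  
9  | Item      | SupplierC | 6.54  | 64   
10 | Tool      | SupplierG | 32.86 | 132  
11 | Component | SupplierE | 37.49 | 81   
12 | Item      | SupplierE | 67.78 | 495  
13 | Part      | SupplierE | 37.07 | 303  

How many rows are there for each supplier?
SELECT supplier, COUNT(*) as count
FROM products
GROUP BY supplier

Result:
  SupplierC: 4
  SupplierE: 4
  SupplierF: 2
  SupplierG: 3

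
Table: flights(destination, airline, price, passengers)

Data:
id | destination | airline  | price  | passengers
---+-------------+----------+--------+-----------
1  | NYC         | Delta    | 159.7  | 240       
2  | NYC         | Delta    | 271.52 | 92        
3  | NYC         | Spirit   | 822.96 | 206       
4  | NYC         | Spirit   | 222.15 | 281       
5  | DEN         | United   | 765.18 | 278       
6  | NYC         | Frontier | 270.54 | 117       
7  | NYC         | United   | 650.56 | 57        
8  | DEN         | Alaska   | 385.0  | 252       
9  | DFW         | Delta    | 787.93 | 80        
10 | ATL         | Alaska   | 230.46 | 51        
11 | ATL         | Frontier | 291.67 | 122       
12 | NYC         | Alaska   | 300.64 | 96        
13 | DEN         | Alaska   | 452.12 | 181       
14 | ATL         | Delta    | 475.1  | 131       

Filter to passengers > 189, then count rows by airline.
SELECT airline, COUNT(*)
FROM flights
WHERE passengers > 189
GROUP BY airline

Note: WHERE filters rows before grouping.

Result:
  Alaska: 1
  Delta: 1
  Spirit: 2
  United: 1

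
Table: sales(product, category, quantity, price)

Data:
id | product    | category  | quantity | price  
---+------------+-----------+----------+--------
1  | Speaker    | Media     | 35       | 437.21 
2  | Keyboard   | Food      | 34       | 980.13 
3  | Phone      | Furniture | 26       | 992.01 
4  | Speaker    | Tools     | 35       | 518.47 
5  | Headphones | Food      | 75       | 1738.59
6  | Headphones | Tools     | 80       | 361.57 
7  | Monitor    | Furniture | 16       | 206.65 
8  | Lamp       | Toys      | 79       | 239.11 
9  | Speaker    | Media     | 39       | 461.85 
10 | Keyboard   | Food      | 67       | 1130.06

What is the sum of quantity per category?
SELECT category, SUM(quantity) as result
FROM sales
GROUP BY category

Result:
  Food: 176
  Furniture: 42
  Media: 74
  Tools: 115
  Toys: 79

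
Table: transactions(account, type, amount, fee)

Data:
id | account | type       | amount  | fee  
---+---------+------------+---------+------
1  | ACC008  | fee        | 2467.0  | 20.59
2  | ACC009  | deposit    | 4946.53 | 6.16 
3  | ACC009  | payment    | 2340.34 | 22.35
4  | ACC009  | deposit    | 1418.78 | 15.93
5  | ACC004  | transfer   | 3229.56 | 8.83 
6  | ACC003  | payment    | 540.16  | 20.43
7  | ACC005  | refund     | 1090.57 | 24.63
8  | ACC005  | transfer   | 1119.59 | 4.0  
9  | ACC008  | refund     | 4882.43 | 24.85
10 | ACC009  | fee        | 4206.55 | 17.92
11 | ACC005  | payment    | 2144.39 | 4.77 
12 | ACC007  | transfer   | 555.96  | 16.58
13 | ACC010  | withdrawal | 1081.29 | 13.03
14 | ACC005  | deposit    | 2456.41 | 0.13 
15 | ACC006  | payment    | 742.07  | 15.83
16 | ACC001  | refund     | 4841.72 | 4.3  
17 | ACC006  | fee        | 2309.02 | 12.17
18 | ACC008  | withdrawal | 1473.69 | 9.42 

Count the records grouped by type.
SELECT type, COUNT(*) as count
FROM transactions
GROUP BY type

Result:
  deposit: 3
  fee: 3
  payment: 4
  refund: 3
  transfer: 3
  withdrawal: 2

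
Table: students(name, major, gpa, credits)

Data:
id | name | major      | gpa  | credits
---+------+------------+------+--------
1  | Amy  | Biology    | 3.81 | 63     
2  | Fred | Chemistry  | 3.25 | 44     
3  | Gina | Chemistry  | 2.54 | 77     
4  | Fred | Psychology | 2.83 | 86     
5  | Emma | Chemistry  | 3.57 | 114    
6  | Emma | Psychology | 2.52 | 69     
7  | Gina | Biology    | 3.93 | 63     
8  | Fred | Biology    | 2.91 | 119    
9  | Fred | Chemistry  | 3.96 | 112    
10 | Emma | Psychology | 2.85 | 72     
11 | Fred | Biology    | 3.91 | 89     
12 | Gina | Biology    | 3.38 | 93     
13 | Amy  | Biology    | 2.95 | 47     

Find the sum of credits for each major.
SELECT major, SUM(credits) as result
FROM students
GROUP BY major

Result:
  Biology: 474
  Chemistry: 347
  Psychology: 227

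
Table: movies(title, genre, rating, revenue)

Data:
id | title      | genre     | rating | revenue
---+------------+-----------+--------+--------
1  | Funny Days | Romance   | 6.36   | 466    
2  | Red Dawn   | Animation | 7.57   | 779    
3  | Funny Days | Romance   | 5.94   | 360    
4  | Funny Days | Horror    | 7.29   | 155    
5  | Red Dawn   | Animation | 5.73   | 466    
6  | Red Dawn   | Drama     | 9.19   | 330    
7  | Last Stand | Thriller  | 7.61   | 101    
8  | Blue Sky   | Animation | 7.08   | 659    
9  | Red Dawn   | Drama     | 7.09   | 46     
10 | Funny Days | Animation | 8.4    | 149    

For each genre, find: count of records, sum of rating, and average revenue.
SELECT genre,
       COUNT(*) as cnt,
       SUM(rating) as total_rating,
       AVG(revenue) as avg_revenue
FROM movies
GROUP BY genre

Result:
  Animation: 4 records, 28.78 total rating, 513.25 avg revenue
  Drama: 2 records, 16.28 total rating, 188.00 avg revenue
  Horror: 1 records, 7.29 total rating, 155.00 avg revenue
  Romance: 2 records, 12.30 total rating, 413.00 avg revenue
  Thriller: 1 records, 7.61 total rating, 101.00 avg revenue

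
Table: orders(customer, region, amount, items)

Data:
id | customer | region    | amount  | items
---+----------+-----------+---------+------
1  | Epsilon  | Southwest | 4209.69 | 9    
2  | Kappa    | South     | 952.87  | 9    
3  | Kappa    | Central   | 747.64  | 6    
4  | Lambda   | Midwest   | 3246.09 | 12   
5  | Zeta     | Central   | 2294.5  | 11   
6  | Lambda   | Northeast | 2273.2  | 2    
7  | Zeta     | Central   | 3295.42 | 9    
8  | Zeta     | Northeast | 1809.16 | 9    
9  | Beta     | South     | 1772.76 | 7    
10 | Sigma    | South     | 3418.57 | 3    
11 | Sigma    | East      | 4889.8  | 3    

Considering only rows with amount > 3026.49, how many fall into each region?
SELECT region, COUNT(*)
FROM orders
WHERE amount > 3026.49
GROUP BY region

Note: WHERE filters rows before grouping.

Result:
  Central: 1
  East: 1
  Midwest: 1
  South: 1
  Southwest: 1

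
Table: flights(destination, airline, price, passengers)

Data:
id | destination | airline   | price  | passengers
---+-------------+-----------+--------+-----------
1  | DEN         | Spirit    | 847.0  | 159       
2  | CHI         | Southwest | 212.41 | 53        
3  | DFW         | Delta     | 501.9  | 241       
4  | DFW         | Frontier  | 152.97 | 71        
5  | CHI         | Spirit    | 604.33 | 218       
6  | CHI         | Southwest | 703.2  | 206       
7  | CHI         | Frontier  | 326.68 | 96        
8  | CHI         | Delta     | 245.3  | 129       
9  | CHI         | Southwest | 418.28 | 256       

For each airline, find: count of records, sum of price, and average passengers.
SELECT airline,
       COUNT(*) as cnt,
       SUM(price) as total_price,
       AVG(passengers) as avg_passengers
FROM flights
GROUP BY airline

Result:
  Delta: 2 records, 747.20 total price, 185.00 avg passengers
  Frontier: 2 records, 479.65 total price, 83.50 avg passengers
  Southwest: 3 records, 1333.89 total price, 171.67 avg passengers
  Spirit: 2 records, 1451.33 total price, 188.50 avg passengers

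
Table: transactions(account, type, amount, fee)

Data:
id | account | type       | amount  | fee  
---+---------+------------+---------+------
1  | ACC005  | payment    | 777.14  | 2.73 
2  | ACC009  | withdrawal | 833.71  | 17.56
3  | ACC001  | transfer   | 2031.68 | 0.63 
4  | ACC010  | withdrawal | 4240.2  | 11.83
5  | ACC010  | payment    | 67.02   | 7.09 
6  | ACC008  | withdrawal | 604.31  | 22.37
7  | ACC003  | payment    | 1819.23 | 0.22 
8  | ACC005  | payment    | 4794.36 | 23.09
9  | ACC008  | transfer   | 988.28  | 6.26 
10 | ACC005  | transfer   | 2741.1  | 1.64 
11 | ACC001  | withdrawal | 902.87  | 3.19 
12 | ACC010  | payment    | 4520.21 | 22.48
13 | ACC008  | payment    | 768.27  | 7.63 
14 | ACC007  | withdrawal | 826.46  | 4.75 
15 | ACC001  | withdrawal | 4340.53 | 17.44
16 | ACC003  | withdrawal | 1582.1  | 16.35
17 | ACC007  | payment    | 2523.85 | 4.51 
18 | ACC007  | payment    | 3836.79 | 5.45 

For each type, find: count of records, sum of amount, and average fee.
SELECT type,
       COUNT(*) as cnt,
       SUM(amount) as total_amount,
       AVG(fee) as avg_fee
FROM transactions
GROUP BY type

Result:
  payment: 8 records, 19106.87 total amount, 9.15 avg fee
  transfer: 3 records, 5761.06 total amount, 2.84 avg fee
  withdrawal: 7 records, 13330.18 total amount, 13.36 avg fee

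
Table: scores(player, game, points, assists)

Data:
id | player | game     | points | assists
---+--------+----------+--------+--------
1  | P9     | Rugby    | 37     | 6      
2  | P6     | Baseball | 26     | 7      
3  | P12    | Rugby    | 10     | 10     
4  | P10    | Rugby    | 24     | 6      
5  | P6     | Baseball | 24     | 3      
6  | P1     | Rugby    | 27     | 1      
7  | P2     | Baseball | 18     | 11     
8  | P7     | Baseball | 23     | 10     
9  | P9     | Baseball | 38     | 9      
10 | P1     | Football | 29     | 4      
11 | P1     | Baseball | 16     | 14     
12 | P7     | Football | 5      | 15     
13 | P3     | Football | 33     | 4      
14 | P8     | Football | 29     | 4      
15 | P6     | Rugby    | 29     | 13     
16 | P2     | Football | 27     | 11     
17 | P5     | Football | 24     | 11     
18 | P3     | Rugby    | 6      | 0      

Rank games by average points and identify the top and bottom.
SELECT game, AVG(points)
FROM scores
GROUP BY game
ORDER BY AVG(points)

All groups:
  Rugby: 22.17
  Baseball: 24.17
  Football: 24.50

Highest: Football (24.50)
Lowest: Rugby (22.17)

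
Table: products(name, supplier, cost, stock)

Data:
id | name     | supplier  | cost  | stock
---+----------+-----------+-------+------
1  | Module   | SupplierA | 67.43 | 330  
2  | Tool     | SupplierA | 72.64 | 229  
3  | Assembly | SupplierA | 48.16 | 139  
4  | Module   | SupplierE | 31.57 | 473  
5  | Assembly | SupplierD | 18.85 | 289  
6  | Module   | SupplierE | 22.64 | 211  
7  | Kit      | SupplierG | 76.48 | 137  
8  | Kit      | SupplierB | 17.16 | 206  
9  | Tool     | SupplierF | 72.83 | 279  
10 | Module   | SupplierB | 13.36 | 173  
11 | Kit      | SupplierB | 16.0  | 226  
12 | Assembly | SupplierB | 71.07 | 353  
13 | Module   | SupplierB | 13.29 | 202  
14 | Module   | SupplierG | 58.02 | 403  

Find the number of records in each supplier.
SELECT supplier, COUNT(*) as count
FROM products
GROUP BY supplier

Result:
  SupplierA: 3
  SupplierB: 5
  SupplierD: 1
  SupplierE: 2
  SupplierF: 1
  SupplierG: 2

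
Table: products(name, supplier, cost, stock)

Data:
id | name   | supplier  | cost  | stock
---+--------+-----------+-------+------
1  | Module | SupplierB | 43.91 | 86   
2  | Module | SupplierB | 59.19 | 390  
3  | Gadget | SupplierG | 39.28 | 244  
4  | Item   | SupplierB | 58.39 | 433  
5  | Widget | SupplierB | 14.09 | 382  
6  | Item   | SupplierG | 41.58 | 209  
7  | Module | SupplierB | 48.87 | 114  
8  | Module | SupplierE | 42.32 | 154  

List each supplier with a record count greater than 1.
SELECT supplier, COUNT(*) as cnt
FROM products
GROUP BY supplier
HAVING COUNT(*) > 1

Result:
  SupplierB: 5
  SupplierG: 2

Note: HAVING filters groups after aggregation, WHERE filters rows before.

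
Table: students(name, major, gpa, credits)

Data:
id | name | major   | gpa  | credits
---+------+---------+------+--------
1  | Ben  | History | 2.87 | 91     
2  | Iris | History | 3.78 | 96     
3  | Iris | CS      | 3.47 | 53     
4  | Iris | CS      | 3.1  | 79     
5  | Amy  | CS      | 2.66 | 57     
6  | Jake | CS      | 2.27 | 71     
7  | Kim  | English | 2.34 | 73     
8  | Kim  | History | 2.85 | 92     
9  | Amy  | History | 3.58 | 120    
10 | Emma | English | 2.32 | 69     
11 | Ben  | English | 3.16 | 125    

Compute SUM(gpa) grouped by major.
SELECT major, SUM(gpa) as result
FROM students
GROUP BY major

Result:
  CS: 11.50
  English: 7.82
  History: 13.08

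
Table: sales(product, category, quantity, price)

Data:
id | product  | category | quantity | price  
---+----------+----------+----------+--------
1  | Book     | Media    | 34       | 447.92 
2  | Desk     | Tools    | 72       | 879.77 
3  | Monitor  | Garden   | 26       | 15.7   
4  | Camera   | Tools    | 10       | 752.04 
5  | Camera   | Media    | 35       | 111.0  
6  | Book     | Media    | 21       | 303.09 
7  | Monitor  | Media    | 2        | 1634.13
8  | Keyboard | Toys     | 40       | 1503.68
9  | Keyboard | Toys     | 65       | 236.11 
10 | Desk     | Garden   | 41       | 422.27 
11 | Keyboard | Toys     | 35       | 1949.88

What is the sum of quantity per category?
SELECT category, SUM(quantity) as result
FROM sales
GROUP BY category

Result:
  Garden: 67
  Media: 92
  Tools: 82
  Toys: 140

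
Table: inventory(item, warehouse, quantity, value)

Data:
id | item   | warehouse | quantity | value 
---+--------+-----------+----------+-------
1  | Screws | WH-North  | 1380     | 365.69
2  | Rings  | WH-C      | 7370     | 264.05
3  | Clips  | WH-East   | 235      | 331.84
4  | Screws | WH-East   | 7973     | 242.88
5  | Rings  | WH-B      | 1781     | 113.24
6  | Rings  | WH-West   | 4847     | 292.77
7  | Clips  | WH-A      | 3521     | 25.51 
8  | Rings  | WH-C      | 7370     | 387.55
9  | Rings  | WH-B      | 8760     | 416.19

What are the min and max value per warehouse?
SELECT warehouse, MIN(value), MAX(value)
FROM inventory
GROUP BY warehouse

Result:
  WH-A: min=25.51, max=25.51
  WH-B: min=113.24, max=416.19
  WH-C: min=264.05, max=387.55
  WH-East: min=242.88, max=331.84
  WH-North: min=365.69, max=365.69
  WH-West: min=292.77, max=292.77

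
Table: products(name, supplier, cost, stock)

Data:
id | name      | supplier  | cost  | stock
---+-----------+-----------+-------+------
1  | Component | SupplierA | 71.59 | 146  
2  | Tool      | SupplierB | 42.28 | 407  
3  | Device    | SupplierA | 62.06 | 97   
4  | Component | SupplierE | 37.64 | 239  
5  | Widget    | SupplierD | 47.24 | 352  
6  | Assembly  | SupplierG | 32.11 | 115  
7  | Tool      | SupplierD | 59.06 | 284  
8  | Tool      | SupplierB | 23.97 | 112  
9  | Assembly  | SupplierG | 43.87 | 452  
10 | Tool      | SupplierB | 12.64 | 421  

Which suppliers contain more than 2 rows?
SELECT supplier, COUNT(*) as cnt
FROM products
GROUP BY supplier
HAVING COUNT(*) > 2

Result:
  SupplierB: 3

Note: HAVING filters groups after aggregation, WHERE filters rows before.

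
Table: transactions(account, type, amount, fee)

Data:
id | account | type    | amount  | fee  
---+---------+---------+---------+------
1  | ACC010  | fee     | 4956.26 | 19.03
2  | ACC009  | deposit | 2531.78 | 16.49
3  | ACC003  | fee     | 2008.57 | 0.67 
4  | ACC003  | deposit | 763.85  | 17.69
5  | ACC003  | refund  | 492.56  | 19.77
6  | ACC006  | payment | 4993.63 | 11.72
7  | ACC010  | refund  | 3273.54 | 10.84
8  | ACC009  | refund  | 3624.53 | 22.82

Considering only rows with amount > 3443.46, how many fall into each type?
SELECT type, COUNT(*)
FROM transactions
WHERE amount > 3443.46
GROUP BY type

Note: WHERE filters rows before grouping.

Result:
  fee: 1
  payment: 1
  refund: 1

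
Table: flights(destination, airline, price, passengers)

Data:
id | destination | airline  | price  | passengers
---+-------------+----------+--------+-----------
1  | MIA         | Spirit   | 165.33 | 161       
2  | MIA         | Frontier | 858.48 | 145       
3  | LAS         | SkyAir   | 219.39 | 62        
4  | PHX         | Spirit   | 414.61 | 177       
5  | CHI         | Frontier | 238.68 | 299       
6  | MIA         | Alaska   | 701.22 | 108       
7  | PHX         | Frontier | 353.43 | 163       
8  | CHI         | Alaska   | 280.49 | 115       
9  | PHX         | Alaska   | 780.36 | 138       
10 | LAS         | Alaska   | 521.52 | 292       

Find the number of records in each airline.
SELECT airline, COUNT(*) as count
FROM flights
GROUP BY airline

Result:
  Alaska: 4
  Frontier: 3
  SkyAir: 1
  Spirit: 2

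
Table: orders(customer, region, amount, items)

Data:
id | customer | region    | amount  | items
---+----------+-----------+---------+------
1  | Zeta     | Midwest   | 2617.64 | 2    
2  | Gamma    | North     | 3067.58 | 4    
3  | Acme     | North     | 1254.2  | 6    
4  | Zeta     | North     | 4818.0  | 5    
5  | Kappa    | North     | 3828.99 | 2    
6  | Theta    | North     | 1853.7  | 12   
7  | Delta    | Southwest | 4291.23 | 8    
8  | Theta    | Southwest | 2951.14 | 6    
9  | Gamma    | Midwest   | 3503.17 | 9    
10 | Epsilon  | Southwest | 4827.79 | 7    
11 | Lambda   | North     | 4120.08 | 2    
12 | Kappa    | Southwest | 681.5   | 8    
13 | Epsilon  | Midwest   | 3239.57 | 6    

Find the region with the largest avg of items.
SELECT region, AVG(items) as val
FROM orders
GROUP BY region
ORDER BY val DESC
LIMIT 1

Result: Southwest with avg(items) = 7.25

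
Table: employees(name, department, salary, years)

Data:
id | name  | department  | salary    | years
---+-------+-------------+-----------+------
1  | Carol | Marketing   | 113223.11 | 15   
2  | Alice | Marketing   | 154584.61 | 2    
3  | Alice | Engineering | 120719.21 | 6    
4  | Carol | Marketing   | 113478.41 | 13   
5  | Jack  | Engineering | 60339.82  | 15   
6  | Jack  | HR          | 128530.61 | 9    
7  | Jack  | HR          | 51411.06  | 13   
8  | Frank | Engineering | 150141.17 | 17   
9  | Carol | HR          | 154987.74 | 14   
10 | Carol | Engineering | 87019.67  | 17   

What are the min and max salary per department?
SELECT department, MIN(salary), MAX(salary)
FROM employees
GROUP BY department

Result:
  Engineering: min=60339.82, max=150141.17
  HR: min=51411.06, max=154987.74
  Marketing: min=113223.11, max=154584.61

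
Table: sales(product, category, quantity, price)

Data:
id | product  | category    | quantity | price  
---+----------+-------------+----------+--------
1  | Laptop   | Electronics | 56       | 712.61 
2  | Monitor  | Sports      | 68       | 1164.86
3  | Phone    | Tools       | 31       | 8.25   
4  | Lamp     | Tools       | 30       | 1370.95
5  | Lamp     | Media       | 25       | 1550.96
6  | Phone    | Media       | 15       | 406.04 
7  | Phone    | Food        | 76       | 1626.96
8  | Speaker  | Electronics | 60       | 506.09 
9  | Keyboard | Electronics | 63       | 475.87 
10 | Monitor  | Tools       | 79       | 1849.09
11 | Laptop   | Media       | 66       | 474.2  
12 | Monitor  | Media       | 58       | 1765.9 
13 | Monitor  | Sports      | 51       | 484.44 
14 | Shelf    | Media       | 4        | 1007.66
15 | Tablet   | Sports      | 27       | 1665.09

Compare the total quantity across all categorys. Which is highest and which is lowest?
SELECT category, SUM(quantity)
FROM sales
GROUP BY category
ORDER BY SUM(quantity)

All groups:
  Food: 76
  Tools: 140
  Sports: 146
  Media: 168
  Electronics: 179

Highest: Electronics (179)
Lowest: Food (76)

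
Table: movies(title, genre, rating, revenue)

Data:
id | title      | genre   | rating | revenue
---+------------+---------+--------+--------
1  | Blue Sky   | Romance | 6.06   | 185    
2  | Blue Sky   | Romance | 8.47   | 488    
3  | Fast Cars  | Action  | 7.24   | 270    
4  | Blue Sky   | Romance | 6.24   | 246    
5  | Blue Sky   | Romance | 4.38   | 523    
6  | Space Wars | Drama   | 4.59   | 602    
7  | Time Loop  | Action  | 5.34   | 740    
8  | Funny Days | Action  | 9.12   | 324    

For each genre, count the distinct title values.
SELECT genre, COUNT(DISTINCT title)
FROM movies
GROUP BY genre

Result:
  Action: 3 distinct
  Drama: 1 distinct
  Romance: 1 distinct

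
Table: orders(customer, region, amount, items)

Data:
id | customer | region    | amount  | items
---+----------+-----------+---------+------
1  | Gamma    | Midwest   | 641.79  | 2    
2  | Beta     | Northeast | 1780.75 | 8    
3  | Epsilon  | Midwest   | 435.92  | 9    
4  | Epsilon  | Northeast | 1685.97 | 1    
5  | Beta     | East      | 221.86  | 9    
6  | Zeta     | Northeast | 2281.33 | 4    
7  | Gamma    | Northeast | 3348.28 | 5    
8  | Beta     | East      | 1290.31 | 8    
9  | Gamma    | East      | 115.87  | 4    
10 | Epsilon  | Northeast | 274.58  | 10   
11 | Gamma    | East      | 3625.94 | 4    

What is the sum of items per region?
SELECT region, SUM(items) as result
FROM orders
GROUP BY region

Result:
  East: 25
  Midwest: 11
  Northeast: 28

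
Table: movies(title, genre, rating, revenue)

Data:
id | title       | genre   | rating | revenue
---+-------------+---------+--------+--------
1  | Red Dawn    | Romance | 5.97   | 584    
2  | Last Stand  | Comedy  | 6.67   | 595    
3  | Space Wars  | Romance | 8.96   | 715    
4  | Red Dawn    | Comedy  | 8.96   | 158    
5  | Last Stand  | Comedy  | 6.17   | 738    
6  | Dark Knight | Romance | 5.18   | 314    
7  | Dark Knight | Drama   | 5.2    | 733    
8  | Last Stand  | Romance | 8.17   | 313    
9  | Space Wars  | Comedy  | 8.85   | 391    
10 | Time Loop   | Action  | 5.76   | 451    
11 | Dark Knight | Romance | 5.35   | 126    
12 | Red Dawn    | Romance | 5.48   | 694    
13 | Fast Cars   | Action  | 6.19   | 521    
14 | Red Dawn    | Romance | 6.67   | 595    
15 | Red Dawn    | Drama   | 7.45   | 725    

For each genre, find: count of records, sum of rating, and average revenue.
SELECT genre,
       COUNT(*) as cnt,
       SUM(rating) as total_rating,
       AVG(revenue) as avg_revenue
FROM movies
GROUP BY genre

Result:
  Action: 2 records, 11.95 total rating, 486.00 avg revenue
  Comedy: 4 records, 30.65 total rating, 470.50 avg revenue
  Drama: 2 records, 12.65 total rating, 729.00 avg revenue
  Romance: 7 records, 45.78 total rating, 477.29 avg revenue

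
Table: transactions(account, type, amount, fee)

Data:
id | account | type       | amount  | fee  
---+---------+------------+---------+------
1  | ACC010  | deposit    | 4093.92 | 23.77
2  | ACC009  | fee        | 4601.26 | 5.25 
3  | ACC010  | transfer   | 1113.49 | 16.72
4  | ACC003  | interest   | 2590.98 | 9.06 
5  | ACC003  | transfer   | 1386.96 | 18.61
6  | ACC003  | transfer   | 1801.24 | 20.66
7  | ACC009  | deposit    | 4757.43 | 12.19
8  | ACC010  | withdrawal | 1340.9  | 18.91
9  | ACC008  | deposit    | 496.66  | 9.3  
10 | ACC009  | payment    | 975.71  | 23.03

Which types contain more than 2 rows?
SELECT type, COUNT(*) as cnt
FROM transactions
GROUP BY type
HAVING COUNT(*) > 2

Result:
  deposit: 3
  transfer: 3

Note: HAVING filters groups after aggregation, WHERE filters rows before.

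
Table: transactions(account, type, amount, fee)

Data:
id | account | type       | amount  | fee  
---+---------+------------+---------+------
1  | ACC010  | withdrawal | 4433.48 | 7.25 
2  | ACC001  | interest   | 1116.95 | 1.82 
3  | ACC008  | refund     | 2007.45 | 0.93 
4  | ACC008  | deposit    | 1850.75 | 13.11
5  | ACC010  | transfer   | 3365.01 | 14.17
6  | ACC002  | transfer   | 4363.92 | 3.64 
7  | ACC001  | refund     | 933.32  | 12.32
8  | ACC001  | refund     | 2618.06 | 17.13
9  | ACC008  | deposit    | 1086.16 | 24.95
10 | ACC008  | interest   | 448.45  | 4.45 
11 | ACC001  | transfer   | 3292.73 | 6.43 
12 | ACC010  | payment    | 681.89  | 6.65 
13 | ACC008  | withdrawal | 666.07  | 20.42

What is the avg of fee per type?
SELECT type, AVG(fee) as result
FROM transactions
GROUP BY type

Result:
  deposit: 19.03
  interest: 3.14
  payment: 6.65
  refund: 10.13
  transfer: 8.08
  withdrawal: 13.84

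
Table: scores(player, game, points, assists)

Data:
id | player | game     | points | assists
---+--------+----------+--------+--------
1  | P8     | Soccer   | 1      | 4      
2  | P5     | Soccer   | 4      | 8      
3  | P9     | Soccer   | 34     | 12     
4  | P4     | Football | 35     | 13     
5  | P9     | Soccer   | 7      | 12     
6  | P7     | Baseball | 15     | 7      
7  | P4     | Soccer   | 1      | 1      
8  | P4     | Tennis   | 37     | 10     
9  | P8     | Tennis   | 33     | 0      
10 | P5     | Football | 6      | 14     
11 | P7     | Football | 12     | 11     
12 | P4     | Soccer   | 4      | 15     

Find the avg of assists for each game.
SELECT game, AVG(assists) as result
FROM scores
GROUP BY game

Result:
  Baseball: 7.00
  Football: 12.67
  Soccer: 8.67
  Tennis: 5.00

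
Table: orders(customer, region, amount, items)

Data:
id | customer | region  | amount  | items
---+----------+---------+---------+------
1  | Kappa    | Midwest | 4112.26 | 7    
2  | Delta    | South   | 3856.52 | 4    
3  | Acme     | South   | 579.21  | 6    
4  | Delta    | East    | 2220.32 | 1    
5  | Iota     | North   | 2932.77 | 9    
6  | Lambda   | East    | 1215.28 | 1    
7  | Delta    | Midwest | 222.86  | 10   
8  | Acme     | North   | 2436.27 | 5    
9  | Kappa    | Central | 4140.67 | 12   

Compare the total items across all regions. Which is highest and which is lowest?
SELECT region, SUM(items)
FROM orders
GROUP BY region
ORDER BY SUM(items)

All groups:
  East: 2
  South: 10
  Central: 12
  North: 14
  Midwest: 17

Highest: Midwest (17)
Lowest: East (2)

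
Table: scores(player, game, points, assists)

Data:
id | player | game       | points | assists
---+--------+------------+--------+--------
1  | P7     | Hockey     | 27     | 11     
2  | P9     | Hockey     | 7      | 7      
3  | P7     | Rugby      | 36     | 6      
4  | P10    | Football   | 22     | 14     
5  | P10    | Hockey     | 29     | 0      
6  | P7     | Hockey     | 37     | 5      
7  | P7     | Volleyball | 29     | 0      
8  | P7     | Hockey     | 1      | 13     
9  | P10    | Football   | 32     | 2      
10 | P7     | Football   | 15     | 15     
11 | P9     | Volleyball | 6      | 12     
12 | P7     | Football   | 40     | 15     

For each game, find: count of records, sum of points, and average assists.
SELECT game,
       COUNT(*) as cnt,
       SUM(points) as total_points,
       AVG(assists) as avg_assists
FROM scores
GROUP BY game

Result:
  Football: 4 records, 109 total points, 11.50 avg assists
  Hockey: 5 records, 101 total points, 7.20 avg assists
  Rugby: 1 records, 36 total points, 6.00 avg assists
  Volleyball: 2 records, 35 total points, 6.00 avg assists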